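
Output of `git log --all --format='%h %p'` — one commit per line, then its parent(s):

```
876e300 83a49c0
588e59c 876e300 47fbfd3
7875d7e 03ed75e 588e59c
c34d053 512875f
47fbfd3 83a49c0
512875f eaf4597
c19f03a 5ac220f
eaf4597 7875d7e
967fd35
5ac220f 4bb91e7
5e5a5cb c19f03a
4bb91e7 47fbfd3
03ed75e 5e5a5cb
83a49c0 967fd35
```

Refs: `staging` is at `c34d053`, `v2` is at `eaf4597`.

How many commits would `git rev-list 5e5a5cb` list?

Walking parent pointers from 5e5a5cb: reachable set = {47fbfd3, 4bb91e7, 5ac220f, 5e5a5cb, 83a49c0, 967fd35, c19f03a}.
That is 7 commits.

7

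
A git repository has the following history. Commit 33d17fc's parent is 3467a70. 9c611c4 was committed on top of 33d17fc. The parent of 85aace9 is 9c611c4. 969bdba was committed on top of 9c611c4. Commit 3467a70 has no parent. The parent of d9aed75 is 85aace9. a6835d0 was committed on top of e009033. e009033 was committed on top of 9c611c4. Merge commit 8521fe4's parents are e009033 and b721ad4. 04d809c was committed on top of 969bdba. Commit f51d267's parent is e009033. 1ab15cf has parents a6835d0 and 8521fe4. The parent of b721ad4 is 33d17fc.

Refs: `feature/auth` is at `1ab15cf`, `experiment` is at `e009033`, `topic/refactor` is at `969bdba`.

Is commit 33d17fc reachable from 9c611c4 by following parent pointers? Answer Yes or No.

Yes

Ancestors of 9c611c4 (commits reachable by following parents): {33d17fc, 3467a70, 9c611c4}.
33d17fc is in that set, so it is an ancestor of 9c611c4.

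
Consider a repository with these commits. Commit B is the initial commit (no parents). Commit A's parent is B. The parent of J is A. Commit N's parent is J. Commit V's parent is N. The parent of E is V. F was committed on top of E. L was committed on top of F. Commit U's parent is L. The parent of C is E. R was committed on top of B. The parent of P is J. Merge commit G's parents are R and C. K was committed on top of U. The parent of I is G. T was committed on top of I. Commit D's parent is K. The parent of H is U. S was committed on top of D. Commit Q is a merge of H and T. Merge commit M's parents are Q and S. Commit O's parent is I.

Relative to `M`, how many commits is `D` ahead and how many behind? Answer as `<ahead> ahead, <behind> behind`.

Reachable from D: {A, B, D, E, F, J, K, L, N, U, V}.
Reachable from M: {A, B, C, D, E, F, G, H, I, J, K, L, M, N, Q, R, S, T, U, V}.
Only in D's history (ahead): {} — 0.
Only in M's history (behind): {C, G, H, I, M, Q, R, S, T} — 9.

0 ahead, 9 behind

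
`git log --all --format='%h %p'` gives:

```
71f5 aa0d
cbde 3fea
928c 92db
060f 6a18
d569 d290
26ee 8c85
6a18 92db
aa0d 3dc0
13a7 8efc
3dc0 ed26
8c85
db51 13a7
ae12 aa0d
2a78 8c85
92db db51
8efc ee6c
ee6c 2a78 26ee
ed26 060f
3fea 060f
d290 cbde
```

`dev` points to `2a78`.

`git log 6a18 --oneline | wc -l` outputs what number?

9

Walking parent pointers from 6a18: reachable set = {13a7, 26ee, 2a78, 6a18, 8c85, 8efc, 92db, db51, ee6c}.
That is 9 commits.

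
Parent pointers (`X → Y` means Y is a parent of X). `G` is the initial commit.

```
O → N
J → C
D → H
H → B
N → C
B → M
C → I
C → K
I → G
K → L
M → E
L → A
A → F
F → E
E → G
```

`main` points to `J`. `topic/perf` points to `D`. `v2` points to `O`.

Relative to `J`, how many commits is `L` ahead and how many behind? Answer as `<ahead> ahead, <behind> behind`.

Reachable from L: {A, E, F, G, L}.
Reachable from J: {A, C, E, F, G, I, J, K, L}.
Only in L's history (ahead): {} — 0.
Only in J's history (behind): {C, I, J, K} — 4.

0 ahead, 4 behind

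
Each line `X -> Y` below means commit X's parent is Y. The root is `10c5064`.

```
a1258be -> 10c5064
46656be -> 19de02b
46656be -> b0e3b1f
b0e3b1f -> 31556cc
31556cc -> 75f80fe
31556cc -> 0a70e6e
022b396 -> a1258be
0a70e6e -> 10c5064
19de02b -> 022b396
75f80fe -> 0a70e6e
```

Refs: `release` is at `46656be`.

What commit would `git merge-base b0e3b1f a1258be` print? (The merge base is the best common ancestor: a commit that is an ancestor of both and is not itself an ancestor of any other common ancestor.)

10c5064

Ancestors of b0e3b1f: {0a70e6e, 10c5064, 31556cc, 75f80fe, b0e3b1f}.
Ancestors of a1258be: {10c5064, a1258be}.
Common ancestors: {10c5064}.
The only common ancestor is 10c5064, so it is the merge base.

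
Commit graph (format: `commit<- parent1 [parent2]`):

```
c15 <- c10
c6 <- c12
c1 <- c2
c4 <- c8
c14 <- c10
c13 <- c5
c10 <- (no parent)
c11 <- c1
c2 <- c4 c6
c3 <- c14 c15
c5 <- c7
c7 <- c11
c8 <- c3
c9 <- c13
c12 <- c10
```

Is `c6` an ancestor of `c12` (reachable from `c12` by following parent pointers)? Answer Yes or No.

Ancestors of c12: {c10, c12}.
c6 is not in that set, so it is not an ancestor of c12.

No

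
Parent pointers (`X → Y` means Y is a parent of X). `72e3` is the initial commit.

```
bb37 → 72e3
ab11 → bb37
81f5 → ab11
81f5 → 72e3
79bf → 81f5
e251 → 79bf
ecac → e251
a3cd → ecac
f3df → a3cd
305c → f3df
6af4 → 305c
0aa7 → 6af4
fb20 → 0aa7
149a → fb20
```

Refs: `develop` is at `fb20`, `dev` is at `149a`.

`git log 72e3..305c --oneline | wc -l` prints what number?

Reachable from 305c: {305c, 72e3, 79bf, 81f5, a3cd, ab11, bb37, e251, ecac, f3df}.
Reachable from 72e3: {72e3}.
In 305c's history but not 72e3's: {305c, 79bf, 81f5, a3cd, ab11, bb37, e251, ecac, f3df} — 9 commits.

9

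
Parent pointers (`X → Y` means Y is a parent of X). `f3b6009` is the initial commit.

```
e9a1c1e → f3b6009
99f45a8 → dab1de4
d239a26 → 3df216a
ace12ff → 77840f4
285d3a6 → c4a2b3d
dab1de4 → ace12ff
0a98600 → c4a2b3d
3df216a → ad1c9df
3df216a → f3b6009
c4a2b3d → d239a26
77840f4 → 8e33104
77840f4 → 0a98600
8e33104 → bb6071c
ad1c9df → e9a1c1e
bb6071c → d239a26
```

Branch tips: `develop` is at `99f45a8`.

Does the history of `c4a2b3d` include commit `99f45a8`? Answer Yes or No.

No

Ancestors of c4a2b3d: {3df216a, ad1c9df, c4a2b3d, d239a26, e9a1c1e, f3b6009}.
99f45a8 is not in that set, so it is not an ancestor of c4a2b3d.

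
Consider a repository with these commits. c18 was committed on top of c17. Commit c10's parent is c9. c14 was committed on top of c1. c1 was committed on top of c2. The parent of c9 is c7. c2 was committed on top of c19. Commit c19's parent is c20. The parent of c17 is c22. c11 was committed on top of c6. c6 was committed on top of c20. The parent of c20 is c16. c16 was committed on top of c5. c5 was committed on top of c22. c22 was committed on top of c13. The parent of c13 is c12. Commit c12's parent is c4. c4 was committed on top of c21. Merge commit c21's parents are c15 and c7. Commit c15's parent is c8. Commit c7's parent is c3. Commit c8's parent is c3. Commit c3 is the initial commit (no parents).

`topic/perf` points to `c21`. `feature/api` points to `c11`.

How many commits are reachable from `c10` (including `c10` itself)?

4

Walking parent pointers from c10: reachable set = {c10, c3, c7, c9}.
That is 4 commits.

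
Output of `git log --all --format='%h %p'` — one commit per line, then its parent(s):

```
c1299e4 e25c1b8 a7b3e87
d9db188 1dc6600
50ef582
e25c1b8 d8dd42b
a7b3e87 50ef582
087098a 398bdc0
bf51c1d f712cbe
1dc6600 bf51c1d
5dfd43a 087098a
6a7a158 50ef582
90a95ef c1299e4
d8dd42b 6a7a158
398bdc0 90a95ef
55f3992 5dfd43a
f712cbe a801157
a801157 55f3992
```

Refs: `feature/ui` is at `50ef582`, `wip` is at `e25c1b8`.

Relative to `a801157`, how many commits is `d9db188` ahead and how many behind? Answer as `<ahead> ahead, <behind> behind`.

4 ahead, 0 behind

Reachable from d9db188: {087098a, 1dc6600, 398bdc0, 50ef582, 55f3992, 5dfd43a, 6a7a158, 90a95ef, a7b3e87, a801157, bf51c1d, c1299e4, d8dd42b, d9db188, e25c1b8, f712cbe}.
Reachable from a801157: {087098a, 398bdc0, 50ef582, 55f3992, 5dfd43a, 6a7a158, 90a95ef, a7b3e87, a801157, c1299e4, d8dd42b, e25c1b8}.
Only in d9db188's history (ahead): {1dc6600, bf51c1d, d9db188, f712cbe} — 4.
Only in a801157's history (behind): {} — 0.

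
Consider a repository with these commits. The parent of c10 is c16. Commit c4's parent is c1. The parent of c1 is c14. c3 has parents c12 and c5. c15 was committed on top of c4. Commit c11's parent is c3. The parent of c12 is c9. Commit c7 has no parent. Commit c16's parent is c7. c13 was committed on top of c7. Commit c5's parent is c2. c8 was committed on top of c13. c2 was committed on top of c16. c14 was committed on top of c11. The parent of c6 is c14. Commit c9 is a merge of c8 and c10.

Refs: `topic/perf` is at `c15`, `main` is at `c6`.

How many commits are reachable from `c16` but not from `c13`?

Reachable from c16: {c16, c7}.
Reachable from c13: {c13, c7}.
In c16's history but not c13's: {c16} — 1 commit.

1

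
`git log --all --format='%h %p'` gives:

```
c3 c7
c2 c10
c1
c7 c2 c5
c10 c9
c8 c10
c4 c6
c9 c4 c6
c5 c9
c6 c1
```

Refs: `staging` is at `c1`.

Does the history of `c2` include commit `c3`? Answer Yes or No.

No

Ancestors of c2: {c1, c10, c2, c4, c6, c9}.
c3 is not in that set, so it is not an ancestor of c2.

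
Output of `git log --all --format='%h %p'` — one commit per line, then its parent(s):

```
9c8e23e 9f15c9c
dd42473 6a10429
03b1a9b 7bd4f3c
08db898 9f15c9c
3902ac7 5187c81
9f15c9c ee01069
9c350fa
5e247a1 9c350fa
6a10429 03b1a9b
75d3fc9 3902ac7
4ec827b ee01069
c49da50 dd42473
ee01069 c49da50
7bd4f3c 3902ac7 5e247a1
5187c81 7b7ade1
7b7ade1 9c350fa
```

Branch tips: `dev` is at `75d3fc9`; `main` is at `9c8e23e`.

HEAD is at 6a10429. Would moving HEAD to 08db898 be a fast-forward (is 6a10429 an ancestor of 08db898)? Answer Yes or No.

Yes

A fast-forward from 6a10429 to 08db898 is possible iff 6a10429 is an ancestor of 08db898.
Ancestors of 08db898: {03b1a9b, 08db898, 3902ac7, 5187c81, 5e247a1, 6a10429, 7b7ade1, 7bd4f3c, 9c350fa, 9f15c9c, c49da50, dd42473, ee01069}.
6a10429 is among them, so fast-forward is possible.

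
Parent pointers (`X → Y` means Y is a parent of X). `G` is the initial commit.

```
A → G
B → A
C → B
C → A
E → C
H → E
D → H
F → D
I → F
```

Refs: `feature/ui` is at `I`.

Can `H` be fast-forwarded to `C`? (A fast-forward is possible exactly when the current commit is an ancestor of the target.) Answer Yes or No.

No

A fast-forward from H to C is possible iff H is an ancestor of C.
Ancestors of C: {A, B, C, G}.
H is not among them, so fast-forward is not possible.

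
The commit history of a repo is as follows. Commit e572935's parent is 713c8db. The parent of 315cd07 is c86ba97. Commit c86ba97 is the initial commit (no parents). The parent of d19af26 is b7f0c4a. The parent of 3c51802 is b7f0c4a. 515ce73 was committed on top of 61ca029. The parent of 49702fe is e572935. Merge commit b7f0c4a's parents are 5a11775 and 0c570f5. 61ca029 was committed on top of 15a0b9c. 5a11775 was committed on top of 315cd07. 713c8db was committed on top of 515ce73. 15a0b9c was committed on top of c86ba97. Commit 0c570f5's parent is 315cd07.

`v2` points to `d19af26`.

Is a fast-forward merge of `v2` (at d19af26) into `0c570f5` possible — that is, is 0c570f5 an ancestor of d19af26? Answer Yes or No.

Yes

A fast-forward from 0c570f5 to d19af26 is possible iff 0c570f5 is an ancestor of d19af26.
Ancestors of d19af26: {0c570f5, 315cd07, 5a11775, b7f0c4a, c86ba97, d19af26}.
0c570f5 is among them, so fast-forward is possible.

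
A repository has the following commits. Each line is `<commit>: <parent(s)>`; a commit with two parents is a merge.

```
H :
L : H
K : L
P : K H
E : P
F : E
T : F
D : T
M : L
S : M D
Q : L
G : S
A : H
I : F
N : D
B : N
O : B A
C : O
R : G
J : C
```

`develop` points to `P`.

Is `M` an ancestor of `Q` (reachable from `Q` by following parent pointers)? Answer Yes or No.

No

Ancestors of Q: {H, L, Q}.
M is not in that set, so it is not an ancestor of Q.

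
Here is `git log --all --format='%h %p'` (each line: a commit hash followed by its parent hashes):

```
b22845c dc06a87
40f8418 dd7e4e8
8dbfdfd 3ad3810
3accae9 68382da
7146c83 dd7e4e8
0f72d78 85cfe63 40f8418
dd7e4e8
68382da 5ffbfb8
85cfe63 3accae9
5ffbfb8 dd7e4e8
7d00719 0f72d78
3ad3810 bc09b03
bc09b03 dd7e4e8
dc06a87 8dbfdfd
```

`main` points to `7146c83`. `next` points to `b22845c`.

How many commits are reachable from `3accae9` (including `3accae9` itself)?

Walking parent pointers from 3accae9: reachable set = {3accae9, 5ffbfb8, 68382da, dd7e4e8}.
That is 4 commits.

4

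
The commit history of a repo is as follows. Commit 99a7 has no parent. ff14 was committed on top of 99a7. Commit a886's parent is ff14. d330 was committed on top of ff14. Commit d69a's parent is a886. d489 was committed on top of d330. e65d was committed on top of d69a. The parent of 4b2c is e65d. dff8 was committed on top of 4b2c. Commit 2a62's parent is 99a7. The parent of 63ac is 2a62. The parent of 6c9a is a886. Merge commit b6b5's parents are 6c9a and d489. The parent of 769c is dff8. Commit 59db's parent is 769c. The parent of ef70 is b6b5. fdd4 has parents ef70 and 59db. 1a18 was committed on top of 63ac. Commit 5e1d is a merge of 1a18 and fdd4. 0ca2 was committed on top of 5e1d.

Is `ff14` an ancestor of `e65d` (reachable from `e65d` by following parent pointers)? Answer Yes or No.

Yes

Ancestors of e65d (commits reachable by following parents): {99a7, a886, d69a, e65d, ff14}.
ff14 is in that set, so it is an ancestor of e65d.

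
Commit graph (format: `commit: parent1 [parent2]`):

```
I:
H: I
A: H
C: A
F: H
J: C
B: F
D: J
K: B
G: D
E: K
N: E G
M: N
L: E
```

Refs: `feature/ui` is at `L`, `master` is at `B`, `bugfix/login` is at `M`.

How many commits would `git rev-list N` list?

12

Walking parent pointers from N: reachable set = {A, B, C, D, E, F, G, H, I, J, K, N}.
That is 12 commits.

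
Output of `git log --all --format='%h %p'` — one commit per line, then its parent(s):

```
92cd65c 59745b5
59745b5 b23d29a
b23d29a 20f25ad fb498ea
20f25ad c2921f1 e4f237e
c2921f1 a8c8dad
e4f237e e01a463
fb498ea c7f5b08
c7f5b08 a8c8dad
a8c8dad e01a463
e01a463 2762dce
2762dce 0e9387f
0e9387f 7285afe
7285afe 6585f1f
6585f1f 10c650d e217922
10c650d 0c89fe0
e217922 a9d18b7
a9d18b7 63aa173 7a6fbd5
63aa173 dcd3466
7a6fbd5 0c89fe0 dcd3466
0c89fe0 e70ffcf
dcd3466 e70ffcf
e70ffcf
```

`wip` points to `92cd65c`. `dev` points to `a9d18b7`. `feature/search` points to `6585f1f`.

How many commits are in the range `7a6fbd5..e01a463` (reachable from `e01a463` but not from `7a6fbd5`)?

Reachable from e01a463: {0c89fe0, 0e9387f, 10c650d, 2762dce, 63aa173, 6585f1f, 7285afe, 7a6fbd5, a9d18b7, dcd3466, e01a463, e217922, e70ffcf}.
Reachable from 7a6fbd5: {0c89fe0, 7a6fbd5, dcd3466, e70ffcf}.
In e01a463's history but not 7a6fbd5's: {0e9387f, 10c650d, 2762dce, 63aa173, 6585f1f, 7285afe, a9d18b7, e01a463, e217922} — 9 commits.

9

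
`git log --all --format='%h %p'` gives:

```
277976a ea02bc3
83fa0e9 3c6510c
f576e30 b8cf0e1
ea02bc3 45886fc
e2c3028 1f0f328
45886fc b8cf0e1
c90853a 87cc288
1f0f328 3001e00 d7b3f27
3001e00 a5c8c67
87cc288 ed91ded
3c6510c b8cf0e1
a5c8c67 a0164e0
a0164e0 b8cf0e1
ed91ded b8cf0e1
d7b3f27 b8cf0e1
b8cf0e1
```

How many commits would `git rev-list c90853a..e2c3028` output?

6

Reachable from e2c3028: {1f0f328, 3001e00, a0164e0, a5c8c67, b8cf0e1, d7b3f27, e2c3028}.
Reachable from c90853a: {87cc288, b8cf0e1, c90853a, ed91ded}.
In e2c3028's history but not c90853a's: {1f0f328, 3001e00, a0164e0, a5c8c67, d7b3f27, e2c3028} — 6 commits.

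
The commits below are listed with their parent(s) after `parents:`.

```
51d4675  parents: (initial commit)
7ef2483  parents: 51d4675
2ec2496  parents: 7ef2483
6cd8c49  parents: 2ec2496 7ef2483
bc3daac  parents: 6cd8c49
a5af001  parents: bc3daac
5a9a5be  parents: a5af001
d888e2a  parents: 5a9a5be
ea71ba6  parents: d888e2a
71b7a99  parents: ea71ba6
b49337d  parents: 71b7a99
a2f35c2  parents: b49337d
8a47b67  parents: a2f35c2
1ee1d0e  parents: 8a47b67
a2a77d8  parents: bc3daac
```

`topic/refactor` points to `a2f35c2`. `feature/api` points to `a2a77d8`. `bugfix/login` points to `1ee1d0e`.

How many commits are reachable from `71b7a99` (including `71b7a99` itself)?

10

Walking parent pointers from 71b7a99: reachable set = {2ec2496, 51d4675, 5a9a5be, 6cd8c49, 71b7a99, 7ef2483, a5af001, bc3daac, d888e2a, ea71ba6}.
That is 10 commits.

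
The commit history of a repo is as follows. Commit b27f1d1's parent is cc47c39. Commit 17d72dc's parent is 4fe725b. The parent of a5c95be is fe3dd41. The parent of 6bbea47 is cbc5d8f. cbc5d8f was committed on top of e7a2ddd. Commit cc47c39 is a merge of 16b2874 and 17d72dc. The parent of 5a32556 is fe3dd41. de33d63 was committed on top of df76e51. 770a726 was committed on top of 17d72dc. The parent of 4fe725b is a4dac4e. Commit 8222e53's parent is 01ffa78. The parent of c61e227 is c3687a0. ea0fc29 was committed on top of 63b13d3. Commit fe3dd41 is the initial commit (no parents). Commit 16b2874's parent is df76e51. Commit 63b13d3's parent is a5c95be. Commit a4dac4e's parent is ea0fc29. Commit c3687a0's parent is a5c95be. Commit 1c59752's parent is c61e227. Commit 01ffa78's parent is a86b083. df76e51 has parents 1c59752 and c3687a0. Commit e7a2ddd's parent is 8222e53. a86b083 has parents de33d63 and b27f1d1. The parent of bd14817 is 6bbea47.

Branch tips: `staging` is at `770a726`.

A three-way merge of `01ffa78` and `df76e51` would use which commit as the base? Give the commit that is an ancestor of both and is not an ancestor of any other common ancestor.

Ancestors of 01ffa78: {01ffa78, 16b2874, 17d72dc, 1c59752, 4fe725b, 63b13d3, a4dac4e, a5c95be, a86b083, b27f1d1, c3687a0, c61e227, cc47c39, de33d63, df76e51, ea0fc29, fe3dd41}.
Ancestors of df76e51: {1c59752, a5c95be, c3687a0, c61e227, df76e51, fe3dd41}.
Common ancestors: {1c59752, a5c95be, c3687a0, c61e227, df76e51, fe3dd41}.
Among these, df76e51 is not an ancestor of any other common ancestor — it is the merge base.

df76e51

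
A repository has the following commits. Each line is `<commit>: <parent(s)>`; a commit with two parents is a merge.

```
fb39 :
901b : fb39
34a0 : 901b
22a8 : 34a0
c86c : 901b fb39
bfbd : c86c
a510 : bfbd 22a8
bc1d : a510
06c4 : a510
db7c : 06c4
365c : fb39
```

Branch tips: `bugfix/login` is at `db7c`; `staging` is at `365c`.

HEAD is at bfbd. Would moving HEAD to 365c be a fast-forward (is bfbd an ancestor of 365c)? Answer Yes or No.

A fast-forward from bfbd to 365c is possible iff bfbd is an ancestor of 365c.
Ancestors of 365c: {365c, fb39}.
bfbd is not among them, so fast-forward is not possible.

No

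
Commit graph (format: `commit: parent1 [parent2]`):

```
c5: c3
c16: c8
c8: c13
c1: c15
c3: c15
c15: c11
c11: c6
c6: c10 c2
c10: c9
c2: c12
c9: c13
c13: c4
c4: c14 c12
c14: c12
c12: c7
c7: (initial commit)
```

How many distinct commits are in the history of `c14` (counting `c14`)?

Walking parent pointers from c14: reachable set = {c12, c14, c7}.
That is 3 commits.

3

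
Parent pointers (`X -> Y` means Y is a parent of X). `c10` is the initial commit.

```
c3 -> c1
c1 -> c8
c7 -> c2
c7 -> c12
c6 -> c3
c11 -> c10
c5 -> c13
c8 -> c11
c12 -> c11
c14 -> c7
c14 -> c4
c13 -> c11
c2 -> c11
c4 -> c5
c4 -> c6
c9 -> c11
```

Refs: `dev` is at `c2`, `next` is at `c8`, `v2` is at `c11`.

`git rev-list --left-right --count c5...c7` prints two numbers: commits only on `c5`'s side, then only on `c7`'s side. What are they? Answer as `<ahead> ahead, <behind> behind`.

2 ahead, 3 behind

Reachable from c5: {c10, c11, c13, c5}.
Reachable from c7: {c10, c11, c12, c2, c7}.
Only in c5's history (ahead): {c13, c5} — 2.
Only in c7's history (behind): {c12, c2, c7} — 3.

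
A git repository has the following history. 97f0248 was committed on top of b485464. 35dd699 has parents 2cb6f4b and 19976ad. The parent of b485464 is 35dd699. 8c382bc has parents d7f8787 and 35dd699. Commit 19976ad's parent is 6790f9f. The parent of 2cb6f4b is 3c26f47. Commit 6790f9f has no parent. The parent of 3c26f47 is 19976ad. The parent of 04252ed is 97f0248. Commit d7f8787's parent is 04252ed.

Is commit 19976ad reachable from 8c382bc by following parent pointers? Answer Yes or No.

Ancestors of 8c382bc (commits reachable by following parents): {04252ed, 19976ad, 2cb6f4b, 35dd699, 3c26f47, 6790f9f, 8c382bc, 97f0248, b485464, d7f8787}.
19976ad is in that set, so it is an ancestor of 8c382bc.

Yes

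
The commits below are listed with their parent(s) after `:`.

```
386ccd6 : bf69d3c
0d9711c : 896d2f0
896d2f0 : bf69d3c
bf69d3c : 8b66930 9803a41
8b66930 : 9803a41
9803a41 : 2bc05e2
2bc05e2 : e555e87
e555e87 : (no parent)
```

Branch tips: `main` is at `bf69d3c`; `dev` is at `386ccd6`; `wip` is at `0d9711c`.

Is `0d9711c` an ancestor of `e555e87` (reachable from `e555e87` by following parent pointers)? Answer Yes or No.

Ancestors of e555e87: {e555e87}.
0d9711c is not in that set, so it is not an ancestor of e555e87.

No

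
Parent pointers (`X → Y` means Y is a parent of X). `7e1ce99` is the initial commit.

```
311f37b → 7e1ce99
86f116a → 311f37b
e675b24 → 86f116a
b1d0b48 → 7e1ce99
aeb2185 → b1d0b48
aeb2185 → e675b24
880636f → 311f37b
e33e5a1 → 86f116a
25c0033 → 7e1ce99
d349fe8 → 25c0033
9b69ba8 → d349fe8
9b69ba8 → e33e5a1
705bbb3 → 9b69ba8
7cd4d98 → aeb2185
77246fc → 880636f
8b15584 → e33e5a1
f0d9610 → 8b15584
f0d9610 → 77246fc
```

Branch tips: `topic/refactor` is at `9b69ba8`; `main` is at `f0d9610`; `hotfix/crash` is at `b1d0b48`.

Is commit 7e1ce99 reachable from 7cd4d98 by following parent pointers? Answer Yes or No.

Yes

Ancestors of 7cd4d98 (commits reachable by following parents): {311f37b, 7cd4d98, 7e1ce99, 86f116a, aeb2185, b1d0b48, e675b24}.
7e1ce99 is in that set, so it is an ancestor of 7cd4d98.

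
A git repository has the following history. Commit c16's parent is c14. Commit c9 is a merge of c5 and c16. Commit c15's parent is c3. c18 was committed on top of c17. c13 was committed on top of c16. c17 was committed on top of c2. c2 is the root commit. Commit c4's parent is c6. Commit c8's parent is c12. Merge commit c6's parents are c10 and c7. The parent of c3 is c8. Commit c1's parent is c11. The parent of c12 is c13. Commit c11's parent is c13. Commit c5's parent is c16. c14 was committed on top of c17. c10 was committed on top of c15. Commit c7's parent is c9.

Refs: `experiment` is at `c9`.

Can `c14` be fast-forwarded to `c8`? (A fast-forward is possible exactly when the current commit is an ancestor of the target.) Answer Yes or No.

A fast-forward from c14 to c8 is possible iff c14 is an ancestor of c8.
Ancestors of c8: {c12, c13, c14, c16, c17, c2, c8}.
c14 is among them, so fast-forward is possible.

Yes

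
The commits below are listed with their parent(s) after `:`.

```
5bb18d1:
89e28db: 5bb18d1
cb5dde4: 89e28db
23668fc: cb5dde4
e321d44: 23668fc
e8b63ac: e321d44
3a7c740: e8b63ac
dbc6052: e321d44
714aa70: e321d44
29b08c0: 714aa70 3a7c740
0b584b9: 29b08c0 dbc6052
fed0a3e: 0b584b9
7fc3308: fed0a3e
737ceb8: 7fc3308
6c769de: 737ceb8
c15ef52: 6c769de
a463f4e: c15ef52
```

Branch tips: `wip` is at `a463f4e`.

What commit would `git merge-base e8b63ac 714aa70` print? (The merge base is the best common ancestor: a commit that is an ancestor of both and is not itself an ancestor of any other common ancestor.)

e321d44

Ancestors of e8b63ac: {23668fc, 5bb18d1, 89e28db, cb5dde4, e321d44, e8b63ac}.
Ancestors of 714aa70: {23668fc, 5bb18d1, 714aa70, 89e28db, cb5dde4, e321d44}.
Common ancestors: {23668fc, 5bb18d1, 89e28db, cb5dde4, e321d44}.
Among these, e321d44 is not an ancestor of any other common ancestor — it is the merge base.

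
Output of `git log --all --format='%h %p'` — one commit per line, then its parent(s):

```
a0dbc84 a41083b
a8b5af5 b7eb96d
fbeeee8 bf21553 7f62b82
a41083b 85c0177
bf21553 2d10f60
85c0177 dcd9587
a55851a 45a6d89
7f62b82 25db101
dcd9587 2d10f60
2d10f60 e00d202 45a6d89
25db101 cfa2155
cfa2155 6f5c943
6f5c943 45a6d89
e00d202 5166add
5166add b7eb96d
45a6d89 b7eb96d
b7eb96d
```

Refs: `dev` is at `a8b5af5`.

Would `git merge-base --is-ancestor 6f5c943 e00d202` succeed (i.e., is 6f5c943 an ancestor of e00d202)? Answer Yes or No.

Ancestors of e00d202: {5166add, b7eb96d, e00d202}.
6f5c943 is not in that set, so it is not an ancestor of e00d202.

No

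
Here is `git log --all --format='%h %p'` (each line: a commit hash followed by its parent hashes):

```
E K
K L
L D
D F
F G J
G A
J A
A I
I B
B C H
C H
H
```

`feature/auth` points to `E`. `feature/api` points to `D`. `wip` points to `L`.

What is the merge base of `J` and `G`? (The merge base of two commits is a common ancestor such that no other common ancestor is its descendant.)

Ancestors of J: {A, B, C, H, I, J}.
Ancestors of G: {A, B, C, G, H, I}.
Common ancestors: {A, B, C, H, I}.
Among these, A is not an ancestor of any other common ancestor — it is the merge base.

A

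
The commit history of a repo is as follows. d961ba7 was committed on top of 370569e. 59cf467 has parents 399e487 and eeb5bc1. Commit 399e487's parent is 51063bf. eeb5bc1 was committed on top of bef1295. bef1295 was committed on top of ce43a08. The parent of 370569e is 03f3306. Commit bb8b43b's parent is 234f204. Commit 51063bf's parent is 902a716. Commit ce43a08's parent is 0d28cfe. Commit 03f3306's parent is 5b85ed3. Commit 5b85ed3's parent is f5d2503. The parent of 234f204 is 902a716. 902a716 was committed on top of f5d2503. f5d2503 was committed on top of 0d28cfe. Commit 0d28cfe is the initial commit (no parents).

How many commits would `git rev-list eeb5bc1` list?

Walking parent pointers from eeb5bc1: reachable set = {0d28cfe, bef1295, ce43a08, eeb5bc1}.
That is 4 commits.

4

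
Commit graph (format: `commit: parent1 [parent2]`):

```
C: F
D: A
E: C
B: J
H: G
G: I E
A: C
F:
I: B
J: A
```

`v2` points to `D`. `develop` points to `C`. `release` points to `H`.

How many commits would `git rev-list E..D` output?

2

Reachable from D: {A, C, D, F}.
Reachable from E: {C, E, F}.
In D's history but not E's: {A, D} — 2 commits.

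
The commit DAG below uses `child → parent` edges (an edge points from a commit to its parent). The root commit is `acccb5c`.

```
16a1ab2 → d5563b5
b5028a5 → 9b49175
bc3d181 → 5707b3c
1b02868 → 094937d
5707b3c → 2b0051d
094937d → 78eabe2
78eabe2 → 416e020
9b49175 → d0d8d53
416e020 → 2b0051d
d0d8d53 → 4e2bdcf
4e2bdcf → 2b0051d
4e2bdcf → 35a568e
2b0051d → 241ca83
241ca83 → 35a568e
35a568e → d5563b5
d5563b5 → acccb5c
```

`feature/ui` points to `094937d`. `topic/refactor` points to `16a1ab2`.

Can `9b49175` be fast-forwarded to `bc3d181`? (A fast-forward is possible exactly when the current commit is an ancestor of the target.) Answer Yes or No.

No

A fast-forward from 9b49175 to bc3d181 is possible iff 9b49175 is an ancestor of bc3d181.
Ancestors of bc3d181: {241ca83, 2b0051d, 35a568e, 5707b3c, acccb5c, bc3d181, d5563b5}.
9b49175 is not among them, so fast-forward is not possible.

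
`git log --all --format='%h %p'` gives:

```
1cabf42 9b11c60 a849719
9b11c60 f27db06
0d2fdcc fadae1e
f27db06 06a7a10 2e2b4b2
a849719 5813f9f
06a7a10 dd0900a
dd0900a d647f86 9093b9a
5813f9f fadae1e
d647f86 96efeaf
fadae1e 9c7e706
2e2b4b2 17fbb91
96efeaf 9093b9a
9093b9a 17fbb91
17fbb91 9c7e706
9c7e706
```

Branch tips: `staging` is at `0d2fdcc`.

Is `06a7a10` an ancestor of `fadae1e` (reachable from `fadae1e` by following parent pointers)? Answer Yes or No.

Ancestors of fadae1e: {9c7e706, fadae1e}.
06a7a10 is not in that set, so it is not an ancestor of fadae1e.

No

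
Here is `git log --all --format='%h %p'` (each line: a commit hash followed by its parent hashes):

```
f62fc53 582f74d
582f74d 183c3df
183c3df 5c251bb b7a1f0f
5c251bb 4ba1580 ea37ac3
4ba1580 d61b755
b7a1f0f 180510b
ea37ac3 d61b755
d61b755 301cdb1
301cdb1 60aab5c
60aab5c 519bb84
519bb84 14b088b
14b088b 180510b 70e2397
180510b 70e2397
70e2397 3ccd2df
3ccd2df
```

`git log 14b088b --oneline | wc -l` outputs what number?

Walking parent pointers from 14b088b: reachable set = {14b088b, 180510b, 3ccd2df, 70e2397}.
That is 4 commits.

4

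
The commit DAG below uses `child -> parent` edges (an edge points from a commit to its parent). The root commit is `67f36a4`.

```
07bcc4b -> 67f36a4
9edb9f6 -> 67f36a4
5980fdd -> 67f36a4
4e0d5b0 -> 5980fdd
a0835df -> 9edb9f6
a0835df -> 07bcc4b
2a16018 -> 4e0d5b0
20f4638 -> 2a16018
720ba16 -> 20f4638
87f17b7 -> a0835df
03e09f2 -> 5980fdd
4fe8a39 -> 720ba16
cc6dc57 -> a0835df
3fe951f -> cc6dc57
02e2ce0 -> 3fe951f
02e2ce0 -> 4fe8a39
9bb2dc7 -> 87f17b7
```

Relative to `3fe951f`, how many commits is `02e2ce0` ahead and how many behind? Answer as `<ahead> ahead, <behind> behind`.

7 ahead, 0 behind

Reachable from 02e2ce0: {02e2ce0, 07bcc4b, 20f4638, 2a16018, 3fe951f, 4e0d5b0, 4fe8a39, 5980fdd, 67f36a4, 720ba16, 9edb9f6, a0835df, cc6dc57}.
Reachable from 3fe951f: {07bcc4b, 3fe951f, 67f36a4, 9edb9f6, a0835df, cc6dc57}.
Only in 02e2ce0's history (ahead): {02e2ce0, 20f4638, 2a16018, 4e0d5b0, 4fe8a39, 5980fdd, 720ba16} — 7.
Only in 3fe951f's history (behind): {} — 0.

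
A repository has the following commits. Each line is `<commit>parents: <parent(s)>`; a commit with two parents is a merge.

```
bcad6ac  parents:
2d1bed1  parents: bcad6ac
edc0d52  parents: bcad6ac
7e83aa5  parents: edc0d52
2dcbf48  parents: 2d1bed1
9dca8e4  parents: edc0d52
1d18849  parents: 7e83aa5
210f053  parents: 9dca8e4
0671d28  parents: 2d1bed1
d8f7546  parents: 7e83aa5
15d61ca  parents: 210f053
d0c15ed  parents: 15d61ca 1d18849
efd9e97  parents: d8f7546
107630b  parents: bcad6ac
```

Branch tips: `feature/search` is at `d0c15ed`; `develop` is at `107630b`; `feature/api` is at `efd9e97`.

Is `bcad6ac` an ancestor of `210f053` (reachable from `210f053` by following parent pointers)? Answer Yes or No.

Yes

Ancestors of 210f053 (commits reachable by following parents): {210f053, 9dca8e4, bcad6ac, edc0d52}.
bcad6ac is in that set, so it is an ancestor of 210f053.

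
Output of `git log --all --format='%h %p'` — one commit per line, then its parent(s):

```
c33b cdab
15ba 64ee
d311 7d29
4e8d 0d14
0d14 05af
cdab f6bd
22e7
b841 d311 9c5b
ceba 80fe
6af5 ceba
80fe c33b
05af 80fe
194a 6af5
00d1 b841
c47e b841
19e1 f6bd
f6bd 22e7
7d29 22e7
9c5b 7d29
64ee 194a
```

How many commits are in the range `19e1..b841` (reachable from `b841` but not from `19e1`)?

Reachable from b841: {22e7, 7d29, 9c5b, b841, d311}.
Reachable from 19e1: {19e1, 22e7, f6bd}.
In b841's history but not 19e1's: {7d29, 9c5b, b841, d311} — 4 commits.

4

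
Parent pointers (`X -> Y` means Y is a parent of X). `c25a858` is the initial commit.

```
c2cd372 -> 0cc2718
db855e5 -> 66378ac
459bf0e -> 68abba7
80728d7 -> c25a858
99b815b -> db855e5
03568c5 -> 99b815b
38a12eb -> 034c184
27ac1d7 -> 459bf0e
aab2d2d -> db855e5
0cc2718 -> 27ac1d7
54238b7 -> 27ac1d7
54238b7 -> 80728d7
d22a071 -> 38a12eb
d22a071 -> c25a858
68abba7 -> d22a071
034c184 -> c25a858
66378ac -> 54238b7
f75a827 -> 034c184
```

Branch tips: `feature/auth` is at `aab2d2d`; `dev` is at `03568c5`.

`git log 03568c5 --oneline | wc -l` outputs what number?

Walking parent pointers from 03568c5: reachable set = {034c184, 03568c5, 27ac1d7, 38a12eb, 459bf0e, 54238b7, 66378ac, 68abba7, 80728d7, 99b815b, c25a858, d22a071, db855e5}.
That is 13 commits.

13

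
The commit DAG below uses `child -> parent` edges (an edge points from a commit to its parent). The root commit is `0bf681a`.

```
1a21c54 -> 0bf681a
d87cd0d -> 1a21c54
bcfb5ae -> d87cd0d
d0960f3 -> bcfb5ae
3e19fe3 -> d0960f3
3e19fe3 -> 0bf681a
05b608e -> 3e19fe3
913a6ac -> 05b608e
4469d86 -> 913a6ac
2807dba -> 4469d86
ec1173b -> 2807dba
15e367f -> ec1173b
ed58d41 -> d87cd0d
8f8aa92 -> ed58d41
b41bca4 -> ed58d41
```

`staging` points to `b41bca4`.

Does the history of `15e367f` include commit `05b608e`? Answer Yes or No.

Ancestors of 15e367f (commits reachable by following parents): {05b608e, 0bf681a, 15e367f, 1a21c54, 2807dba, 3e19fe3, 4469d86, 913a6ac, bcfb5ae, d0960f3, d87cd0d, ec1173b}.
05b608e is in that set, so it is an ancestor of 15e367f.

Yes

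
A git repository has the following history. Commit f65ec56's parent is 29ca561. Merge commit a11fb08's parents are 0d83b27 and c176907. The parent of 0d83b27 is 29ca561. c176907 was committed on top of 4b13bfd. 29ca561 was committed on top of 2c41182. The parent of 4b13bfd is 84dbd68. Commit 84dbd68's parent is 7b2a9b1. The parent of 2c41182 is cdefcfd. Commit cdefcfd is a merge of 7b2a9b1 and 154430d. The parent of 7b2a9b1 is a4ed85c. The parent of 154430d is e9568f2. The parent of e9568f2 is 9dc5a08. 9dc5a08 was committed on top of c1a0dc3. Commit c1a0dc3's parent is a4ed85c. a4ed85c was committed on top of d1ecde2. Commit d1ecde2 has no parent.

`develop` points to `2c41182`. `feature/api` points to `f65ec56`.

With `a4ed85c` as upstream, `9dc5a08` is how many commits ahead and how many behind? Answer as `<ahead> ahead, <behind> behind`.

2 ahead, 0 behind

Reachable from 9dc5a08: {9dc5a08, a4ed85c, c1a0dc3, d1ecde2}.
Reachable from a4ed85c: {a4ed85c, d1ecde2}.
Only in 9dc5a08's history (ahead): {9dc5a08, c1a0dc3} — 2.
Only in a4ed85c's history (behind): {} — 0.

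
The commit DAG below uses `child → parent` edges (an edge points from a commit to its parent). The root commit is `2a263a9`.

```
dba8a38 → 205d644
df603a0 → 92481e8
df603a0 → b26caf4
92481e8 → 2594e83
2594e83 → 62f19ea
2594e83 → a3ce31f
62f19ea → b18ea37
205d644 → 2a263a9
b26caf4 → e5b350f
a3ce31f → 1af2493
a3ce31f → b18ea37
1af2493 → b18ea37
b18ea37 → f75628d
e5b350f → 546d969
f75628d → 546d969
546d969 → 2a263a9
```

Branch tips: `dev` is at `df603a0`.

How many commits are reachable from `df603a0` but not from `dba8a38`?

11

Reachable from df603a0: {1af2493, 2594e83, 2a263a9, 546d969, 62f19ea, 92481e8, a3ce31f, b18ea37, b26caf4, df603a0, e5b350f, f75628d}.
Reachable from dba8a38: {205d644, 2a263a9, dba8a38}.
In df603a0's history but not dba8a38's: {1af2493, 2594e83, 546d969, 62f19ea, 92481e8, a3ce31f, b18ea37, b26caf4, df603a0, e5b350f, f75628d} — 11 commits.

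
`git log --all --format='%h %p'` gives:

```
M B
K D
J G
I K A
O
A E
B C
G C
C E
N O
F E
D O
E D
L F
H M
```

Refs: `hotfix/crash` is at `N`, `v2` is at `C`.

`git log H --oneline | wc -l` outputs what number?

Walking parent pointers from H: reachable set = {B, C, D, E, H, M, O}.
That is 7 commits.

7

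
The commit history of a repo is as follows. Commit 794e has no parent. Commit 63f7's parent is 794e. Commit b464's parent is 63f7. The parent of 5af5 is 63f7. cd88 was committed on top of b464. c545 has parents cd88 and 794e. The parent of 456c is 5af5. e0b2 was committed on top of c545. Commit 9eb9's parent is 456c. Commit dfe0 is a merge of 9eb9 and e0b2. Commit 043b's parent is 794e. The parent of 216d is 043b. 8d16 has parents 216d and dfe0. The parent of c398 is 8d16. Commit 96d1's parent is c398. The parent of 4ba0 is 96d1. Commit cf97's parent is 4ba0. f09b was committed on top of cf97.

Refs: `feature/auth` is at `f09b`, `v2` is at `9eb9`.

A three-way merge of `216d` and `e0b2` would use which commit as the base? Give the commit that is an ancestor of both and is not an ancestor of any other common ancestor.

794e

Ancestors of 216d: {043b, 216d, 794e}.
Ancestors of e0b2: {63f7, 794e, b464, c545, cd88, e0b2}.
Common ancestors: {794e}.
The only common ancestor is 794e, so it is the merge base.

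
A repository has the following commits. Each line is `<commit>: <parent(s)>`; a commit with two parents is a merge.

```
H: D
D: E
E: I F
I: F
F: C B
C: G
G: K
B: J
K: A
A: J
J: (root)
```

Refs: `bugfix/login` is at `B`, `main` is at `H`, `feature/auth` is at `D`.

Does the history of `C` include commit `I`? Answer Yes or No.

No

Ancestors of C: {A, C, G, J, K}.
I is not in that set, so it is not an ancestor of C.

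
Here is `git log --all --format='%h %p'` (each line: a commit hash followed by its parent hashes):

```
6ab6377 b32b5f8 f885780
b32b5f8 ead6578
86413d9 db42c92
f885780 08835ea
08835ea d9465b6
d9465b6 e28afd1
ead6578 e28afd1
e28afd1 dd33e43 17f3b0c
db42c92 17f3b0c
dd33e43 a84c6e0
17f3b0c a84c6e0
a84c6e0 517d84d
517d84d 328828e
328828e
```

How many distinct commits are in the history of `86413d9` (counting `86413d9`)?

6

Walking parent pointers from 86413d9: reachable set = {17f3b0c, 328828e, 517d84d, 86413d9, a84c6e0, db42c92}.
That is 6 commits.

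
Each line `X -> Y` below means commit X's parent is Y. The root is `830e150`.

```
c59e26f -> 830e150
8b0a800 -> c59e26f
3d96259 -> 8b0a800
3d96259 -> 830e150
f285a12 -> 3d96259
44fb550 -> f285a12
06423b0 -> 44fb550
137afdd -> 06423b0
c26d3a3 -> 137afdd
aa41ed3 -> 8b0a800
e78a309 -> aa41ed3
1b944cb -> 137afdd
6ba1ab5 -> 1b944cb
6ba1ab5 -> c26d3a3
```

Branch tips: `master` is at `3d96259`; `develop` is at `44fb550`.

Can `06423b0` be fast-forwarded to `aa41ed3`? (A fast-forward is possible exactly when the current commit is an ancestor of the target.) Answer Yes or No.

A fast-forward from 06423b0 to aa41ed3 is possible iff 06423b0 is an ancestor of aa41ed3.
Ancestors of aa41ed3: {830e150, 8b0a800, aa41ed3, c59e26f}.
06423b0 is not among them, so fast-forward is not possible.

No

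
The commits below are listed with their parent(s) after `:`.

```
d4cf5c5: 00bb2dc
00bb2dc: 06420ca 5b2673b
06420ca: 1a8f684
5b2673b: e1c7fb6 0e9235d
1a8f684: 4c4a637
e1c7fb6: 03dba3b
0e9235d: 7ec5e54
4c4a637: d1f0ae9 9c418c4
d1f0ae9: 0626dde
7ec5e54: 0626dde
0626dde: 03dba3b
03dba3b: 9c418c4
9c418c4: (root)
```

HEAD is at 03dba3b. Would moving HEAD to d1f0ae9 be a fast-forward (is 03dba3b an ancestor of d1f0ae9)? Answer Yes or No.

Yes

A fast-forward from 03dba3b to d1f0ae9 is possible iff 03dba3b is an ancestor of d1f0ae9.
Ancestors of d1f0ae9: {03dba3b, 0626dde, 9c418c4, d1f0ae9}.
03dba3b is among them, so fast-forward is possible.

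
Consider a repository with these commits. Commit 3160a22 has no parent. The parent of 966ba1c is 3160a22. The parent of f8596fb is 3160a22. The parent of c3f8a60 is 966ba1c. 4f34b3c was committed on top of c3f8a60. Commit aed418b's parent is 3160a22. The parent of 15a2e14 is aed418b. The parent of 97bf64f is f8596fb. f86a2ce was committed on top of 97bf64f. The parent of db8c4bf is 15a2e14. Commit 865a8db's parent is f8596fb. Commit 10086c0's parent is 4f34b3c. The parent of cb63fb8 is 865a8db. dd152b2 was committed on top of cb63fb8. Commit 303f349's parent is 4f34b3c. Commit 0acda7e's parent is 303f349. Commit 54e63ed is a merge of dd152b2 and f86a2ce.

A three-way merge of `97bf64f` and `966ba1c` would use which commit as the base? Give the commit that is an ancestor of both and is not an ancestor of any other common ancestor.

Ancestors of 97bf64f: {3160a22, 97bf64f, f8596fb}.
Ancestors of 966ba1c: {3160a22, 966ba1c}.
Common ancestors: {3160a22}.
The only common ancestor is 3160a22, so it is the merge base.

3160a22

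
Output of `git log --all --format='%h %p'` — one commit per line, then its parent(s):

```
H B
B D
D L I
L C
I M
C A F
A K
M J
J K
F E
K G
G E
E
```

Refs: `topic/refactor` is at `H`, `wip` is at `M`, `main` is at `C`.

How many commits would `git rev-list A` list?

4

Walking parent pointers from A: reachable set = {A, E, G, K}.
That is 4 commits.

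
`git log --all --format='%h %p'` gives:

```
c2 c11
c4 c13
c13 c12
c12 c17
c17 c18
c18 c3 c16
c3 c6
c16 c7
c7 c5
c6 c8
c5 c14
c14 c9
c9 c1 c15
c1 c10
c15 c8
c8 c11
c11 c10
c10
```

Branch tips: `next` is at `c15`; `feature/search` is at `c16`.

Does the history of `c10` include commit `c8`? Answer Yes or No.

Ancestors of c10: {c10}.
c8 is not in that set, so it is not an ancestor of c10.

No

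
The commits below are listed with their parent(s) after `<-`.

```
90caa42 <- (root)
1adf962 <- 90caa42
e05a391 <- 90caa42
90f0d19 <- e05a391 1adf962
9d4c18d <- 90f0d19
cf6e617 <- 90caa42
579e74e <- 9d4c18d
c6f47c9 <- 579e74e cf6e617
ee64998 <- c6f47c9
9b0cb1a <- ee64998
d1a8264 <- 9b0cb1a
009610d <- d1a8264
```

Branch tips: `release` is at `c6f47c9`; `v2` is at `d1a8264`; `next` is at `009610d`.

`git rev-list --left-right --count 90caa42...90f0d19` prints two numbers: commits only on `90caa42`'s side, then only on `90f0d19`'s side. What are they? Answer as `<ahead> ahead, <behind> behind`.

Reachable from 90caa42: {90caa42}.
Reachable from 90f0d19: {1adf962, 90caa42, 90f0d19, e05a391}.
Only in 90caa42's history (ahead): {} — 0.
Only in 90f0d19's history (behind): {1adf962, 90f0d19, e05a391} — 3.

0 ahead, 3 behind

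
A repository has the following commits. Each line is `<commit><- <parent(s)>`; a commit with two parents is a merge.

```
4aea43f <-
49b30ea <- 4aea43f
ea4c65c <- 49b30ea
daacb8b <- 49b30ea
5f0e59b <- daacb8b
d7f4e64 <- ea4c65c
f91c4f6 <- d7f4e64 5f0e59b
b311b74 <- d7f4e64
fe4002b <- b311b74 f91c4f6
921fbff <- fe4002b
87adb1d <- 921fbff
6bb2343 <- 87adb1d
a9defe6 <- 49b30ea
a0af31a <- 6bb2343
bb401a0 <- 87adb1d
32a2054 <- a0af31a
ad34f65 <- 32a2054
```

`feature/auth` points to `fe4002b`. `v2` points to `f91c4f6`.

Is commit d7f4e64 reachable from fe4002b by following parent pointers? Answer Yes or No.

Ancestors of fe4002b (commits reachable by following parents): {49b30ea, 4aea43f, 5f0e59b, b311b74, d7f4e64, daacb8b, ea4c65c, f91c4f6, fe4002b}.
d7f4e64 is in that set, so it is an ancestor of fe4002b.

Yes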